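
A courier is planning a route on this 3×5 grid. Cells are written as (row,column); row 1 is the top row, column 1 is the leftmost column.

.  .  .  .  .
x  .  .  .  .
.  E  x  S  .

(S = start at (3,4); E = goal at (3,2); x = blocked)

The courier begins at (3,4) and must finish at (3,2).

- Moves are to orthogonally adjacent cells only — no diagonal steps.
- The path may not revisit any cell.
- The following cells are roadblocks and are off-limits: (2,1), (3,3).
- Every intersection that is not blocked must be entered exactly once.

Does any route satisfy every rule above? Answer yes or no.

no

Cell (1,1) has only one open neighbour but is neither the start nor the goal, so a Hamiltonian route would have to both enter and leave it through the same neighbour — impossible without revisiting.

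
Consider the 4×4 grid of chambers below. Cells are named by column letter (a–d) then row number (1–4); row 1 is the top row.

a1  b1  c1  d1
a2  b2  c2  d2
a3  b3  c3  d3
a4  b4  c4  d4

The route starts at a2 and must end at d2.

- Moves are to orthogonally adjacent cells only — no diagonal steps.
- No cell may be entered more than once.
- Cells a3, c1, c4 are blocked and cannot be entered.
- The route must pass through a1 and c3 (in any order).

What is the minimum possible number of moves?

7

Any route passes through a1 and c3 in some order between a2 and d2. Summing Manhattan distances along each leg and taking the cheapest ordering (a2 → a1 → c3 → d2) gives a lower bound of 1 + 4 + 2 = 7 moves.
A route of 7 moves achieves this: a2 → a1 → b1 → b2 → b3 → c3 → c2 → d2.
Since 7 matches the lower bound, it is optimal.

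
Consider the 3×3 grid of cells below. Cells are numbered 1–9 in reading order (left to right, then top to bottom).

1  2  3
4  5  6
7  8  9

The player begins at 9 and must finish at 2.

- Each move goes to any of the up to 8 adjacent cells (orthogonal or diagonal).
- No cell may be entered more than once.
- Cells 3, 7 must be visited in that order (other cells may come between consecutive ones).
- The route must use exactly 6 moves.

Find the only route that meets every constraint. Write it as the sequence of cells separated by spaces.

The waypoints must appear in the order 3, 7, with no cell reused.
Route from 9: up 2 to 3, down-left 2 to 7, up 1 to 4, up-right 1 to 2 — 6 moves in all.
Check: order respected (3 at step 2, 7 at step 4); 6 moves as required.

9 6 3 5 7 4 2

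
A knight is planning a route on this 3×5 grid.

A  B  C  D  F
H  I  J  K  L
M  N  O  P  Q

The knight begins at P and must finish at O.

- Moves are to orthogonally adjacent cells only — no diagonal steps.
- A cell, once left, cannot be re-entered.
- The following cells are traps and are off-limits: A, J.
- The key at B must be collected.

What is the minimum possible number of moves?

7

Any route passes through B somewhere between P and O. Summing Manhattan distances along the two legs (P → B → O) gives a lower bound of 4 + 3 = 7 moves.
A route of 7 moves achieves this: P → K → D → C → B → I → N → O.
Since 7 matches the lower bound, it is optimal.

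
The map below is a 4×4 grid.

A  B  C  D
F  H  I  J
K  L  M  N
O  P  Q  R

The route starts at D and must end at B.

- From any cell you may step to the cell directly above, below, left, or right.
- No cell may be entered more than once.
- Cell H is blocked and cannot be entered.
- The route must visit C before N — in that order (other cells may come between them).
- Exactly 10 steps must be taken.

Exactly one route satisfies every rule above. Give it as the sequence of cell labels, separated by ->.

D -> C -> I -> J -> N -> M -> L -> K -> F -> A -> B

The waypoints must appear in the order C, N, with no cell reused.
Route from D: left to C, down to I, right to J, down to N, 3× left (reaching K), 2× up (reaching A), right to B — 10 moves in all.
Check: order respected (C at step 1, N at step 4); 10 moves as required.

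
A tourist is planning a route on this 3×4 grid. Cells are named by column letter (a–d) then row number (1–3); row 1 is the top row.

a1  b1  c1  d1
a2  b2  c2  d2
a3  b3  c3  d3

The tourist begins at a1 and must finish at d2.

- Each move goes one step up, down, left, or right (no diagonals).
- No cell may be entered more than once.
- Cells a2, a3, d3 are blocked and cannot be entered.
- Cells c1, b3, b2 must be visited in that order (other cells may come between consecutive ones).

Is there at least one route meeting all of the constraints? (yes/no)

no

Ignoring the required order, 1 revisit-free route from a1 to d2 passes through all of c1, b3, and b2; the waypoint orders that occur are b2 → b3 → c1 (1) — never c1 → b3 → b2.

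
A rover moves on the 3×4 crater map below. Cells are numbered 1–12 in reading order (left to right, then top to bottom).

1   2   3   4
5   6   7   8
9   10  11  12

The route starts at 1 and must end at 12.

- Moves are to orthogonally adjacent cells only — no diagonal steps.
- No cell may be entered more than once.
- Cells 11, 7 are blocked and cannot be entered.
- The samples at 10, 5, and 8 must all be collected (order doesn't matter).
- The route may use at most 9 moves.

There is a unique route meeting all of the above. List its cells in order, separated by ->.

The budget equals the shortest possible length, so every move has to be on a shortest route through the required cells.
Route from 1: 2× down (reaching 9), right to 10, 2× up (reaching 2), 2× right (reaching 4), 2× down (reaching 12) — 9 moves in all.
Check: all required cells visited; 9 ≤ 9 moves.

1 -> 5 -> 9 -> 10 -> 6 -> 2 -> 3 -> 4 -> 8 -> 12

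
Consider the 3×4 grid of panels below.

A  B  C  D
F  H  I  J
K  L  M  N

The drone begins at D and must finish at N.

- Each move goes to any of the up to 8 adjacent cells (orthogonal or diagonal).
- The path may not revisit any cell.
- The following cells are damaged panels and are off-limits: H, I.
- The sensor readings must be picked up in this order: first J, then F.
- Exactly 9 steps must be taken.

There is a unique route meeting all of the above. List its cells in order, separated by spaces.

D J C B A F K L M N

The waypoints must appear in the order J, F, with no cell reused.
Route from D: down to J, up-left to C, 2× left (reaching A), 2× down (reaching K), 3× right (reaching N) — 9 moves in all.
Check: order respected (J at step 1, F at step 5); 9 moves as required.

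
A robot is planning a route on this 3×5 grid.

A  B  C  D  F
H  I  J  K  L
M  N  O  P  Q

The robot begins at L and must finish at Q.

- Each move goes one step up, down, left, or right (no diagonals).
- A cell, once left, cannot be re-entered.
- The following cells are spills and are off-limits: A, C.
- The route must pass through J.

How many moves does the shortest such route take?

5

Any route passes through J somewhere between L and Q. Summing Manhattan distances along the two legs (L → J → Q) gives a lower bound of 2 + 3 = 5 moves.
A route of 5 moves achieves this: L → K → J → O → P → Q.
Since 5 matches the lower bound, it is optimal.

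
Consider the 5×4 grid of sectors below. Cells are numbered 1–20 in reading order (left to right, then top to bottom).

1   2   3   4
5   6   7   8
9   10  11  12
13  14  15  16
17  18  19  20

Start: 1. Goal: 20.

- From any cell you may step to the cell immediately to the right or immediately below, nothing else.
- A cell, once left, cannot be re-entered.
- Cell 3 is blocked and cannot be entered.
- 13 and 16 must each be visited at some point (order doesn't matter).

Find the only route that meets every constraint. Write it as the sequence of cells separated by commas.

1, 5, 9, 13, 14, 15, 16, 20

Moves only go right or down, so the column and row indices never decrease.
Route from 1: 3× down (reaching 13), 3× right (reaching 16), down to 20 — 7 moves in all.
Check: all required cells visited.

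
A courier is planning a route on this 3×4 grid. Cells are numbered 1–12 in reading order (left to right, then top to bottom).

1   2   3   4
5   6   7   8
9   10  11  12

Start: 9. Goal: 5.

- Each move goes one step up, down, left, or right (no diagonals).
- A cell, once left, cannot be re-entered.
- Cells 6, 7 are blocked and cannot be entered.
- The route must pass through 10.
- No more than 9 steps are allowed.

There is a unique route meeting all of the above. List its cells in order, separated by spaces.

The 9-move cap with required stops at 10 leaves no slack for detours.
Route from 9: 3× right (reaching 12), 2× up (reaching 4), 3× left (reaching 1), down to 5 — 9 moves in all.
Check: all required cells visited; 9 ≤ 9 moves.

9 10 11 12 8 4 3 2 1 5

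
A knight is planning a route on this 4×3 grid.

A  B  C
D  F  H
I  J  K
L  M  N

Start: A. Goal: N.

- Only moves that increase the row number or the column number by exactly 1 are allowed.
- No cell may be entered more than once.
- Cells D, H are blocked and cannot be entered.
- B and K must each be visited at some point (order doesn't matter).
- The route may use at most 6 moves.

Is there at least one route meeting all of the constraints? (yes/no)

One route that works: A → B → F → J → K → N.

yes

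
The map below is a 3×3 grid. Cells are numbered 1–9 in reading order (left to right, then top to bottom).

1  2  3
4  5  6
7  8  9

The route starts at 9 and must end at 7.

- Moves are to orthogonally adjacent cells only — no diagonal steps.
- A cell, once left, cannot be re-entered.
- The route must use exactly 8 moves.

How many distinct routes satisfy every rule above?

2

Need simple routes of exactly 8 moves from 9 to 7 (Manhattan distance 2, so 3 moves are spent on a detour and 3 undoing it).
Enumerating: 9 6 3 2 1 4 5 8 7 | 9 8 5 6 3 2 1 4 7.
That gives 2 routes.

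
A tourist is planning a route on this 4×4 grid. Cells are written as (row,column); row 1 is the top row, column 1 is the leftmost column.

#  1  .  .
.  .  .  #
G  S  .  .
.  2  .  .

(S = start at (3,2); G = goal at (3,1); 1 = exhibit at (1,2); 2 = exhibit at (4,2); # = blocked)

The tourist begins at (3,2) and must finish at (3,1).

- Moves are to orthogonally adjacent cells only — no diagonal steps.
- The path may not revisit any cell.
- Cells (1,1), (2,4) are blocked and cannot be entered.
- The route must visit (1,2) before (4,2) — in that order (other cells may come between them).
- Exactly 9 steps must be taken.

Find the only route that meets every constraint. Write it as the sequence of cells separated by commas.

The waypoints must appear in the order (1,2), (4,2), with no cell reused.
Route from (3,2): up 2 to (1,2), right 1 to (1,3), down 3 to (4,3), left 2 to (4,1), up 1 to (3,1) — 9 moves in all.
Check: order respected (1 at step 2, 2 at step 7); 9 moves as required.

(3,2), (2,2), (1,2), (1,3), (2,3), (3,3), (4,3), (4,2), (4,1), (3,1)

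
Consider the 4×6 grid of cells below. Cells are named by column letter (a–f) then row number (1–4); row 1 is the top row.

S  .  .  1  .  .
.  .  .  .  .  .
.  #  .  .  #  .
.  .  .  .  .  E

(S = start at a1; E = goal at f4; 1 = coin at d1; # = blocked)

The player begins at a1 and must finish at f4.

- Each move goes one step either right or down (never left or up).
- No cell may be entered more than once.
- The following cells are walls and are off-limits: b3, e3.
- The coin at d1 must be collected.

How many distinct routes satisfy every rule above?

A right/down-only route from a1 to f4 makes exactly 3 down-moves and 5 right-moves in some order.
With no other constraints that would be C(8,3) = 56 routes.
Split at d1 and multiply the segment counts (each segment already excludes blocked cells): a1→d1: 1; d1→f4: 4; product = 4.
That gives 4 routes.

4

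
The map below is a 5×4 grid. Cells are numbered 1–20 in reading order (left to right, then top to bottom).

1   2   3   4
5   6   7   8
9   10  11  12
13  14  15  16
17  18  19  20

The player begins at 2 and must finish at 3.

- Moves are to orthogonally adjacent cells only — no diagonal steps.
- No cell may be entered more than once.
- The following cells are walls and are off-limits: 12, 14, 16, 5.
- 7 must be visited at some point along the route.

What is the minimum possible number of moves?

Any route passes through 7 somewhere between 2 and 3. Summing Manhattan distances along the two legs (2 → 7 → 3) gives a lower bound of 2 + 1 = 3 moves.
A route of 3 moves achieves this: 2 → 6 → 7 → 3.
Since 3 matches the lower bound, it is optimal.

3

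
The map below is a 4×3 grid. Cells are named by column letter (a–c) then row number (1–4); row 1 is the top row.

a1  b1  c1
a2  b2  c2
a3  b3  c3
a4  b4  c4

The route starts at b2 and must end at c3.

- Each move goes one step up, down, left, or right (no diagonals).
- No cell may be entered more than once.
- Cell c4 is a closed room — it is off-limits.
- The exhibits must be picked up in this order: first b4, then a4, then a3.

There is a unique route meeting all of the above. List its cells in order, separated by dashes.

b2 - b3 - b4 - a4 - a3 - a2 - a1 - b1 - c1 - c2 - c3

The waypoints must appear in the order b4, a4, a3, with no cell reused.
Route from b2: down 2 to b4, left 1 to a4, up 3 to a1, right 2 to c1, down 2 to c3 — 10 moves in all.
Check: order respected (b4 at step 2, a4 at step 3, a3 at step 4).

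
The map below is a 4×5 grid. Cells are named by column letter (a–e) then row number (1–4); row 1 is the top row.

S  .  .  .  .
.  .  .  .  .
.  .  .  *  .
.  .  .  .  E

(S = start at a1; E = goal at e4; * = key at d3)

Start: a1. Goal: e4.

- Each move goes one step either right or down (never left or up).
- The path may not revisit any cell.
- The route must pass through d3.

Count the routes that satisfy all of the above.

20

A right/down-only route from a1 to e4 makes exactly 3 down-moves and 4 right-moves in some order.
With no other constraints that would be C(7,3) = 35 routes.
Split at d3 and multiply the segment counts: a1→d3: 10; d3→e4: 2; product = 20.
That gives 20 routes.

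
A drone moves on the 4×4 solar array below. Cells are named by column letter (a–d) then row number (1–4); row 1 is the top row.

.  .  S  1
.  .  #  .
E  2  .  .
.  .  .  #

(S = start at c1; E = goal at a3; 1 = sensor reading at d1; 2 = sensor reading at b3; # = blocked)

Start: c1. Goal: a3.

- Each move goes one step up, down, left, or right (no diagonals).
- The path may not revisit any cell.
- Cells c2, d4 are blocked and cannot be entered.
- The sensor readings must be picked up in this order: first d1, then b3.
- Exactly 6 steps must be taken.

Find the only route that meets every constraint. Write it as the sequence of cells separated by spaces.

The waypoints must appear in the order d1, b3, with no cell reused.
Route from c1: right 1 to d1, down 2 to d3, left 3 to a3 — 6 moves in all.
Check: order respected (1 at step 1, 2 at step 5); 6 moves as required.

c1 d1 d2 d3 c3 b3 a3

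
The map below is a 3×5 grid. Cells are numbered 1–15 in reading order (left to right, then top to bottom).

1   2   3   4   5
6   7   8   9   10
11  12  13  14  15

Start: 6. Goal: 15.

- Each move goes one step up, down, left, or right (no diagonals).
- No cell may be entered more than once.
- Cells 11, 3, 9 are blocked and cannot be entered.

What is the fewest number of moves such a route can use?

5

The Manhattan distance from 6 to 15 is |2−3| + |1−5| = 5, so at least 5 moves are needed.
A route of 5 moves achieves this: 6 → 7 → 12 → 13 → 14 → 15.
Since 5 matches the lower bound, it is optimal.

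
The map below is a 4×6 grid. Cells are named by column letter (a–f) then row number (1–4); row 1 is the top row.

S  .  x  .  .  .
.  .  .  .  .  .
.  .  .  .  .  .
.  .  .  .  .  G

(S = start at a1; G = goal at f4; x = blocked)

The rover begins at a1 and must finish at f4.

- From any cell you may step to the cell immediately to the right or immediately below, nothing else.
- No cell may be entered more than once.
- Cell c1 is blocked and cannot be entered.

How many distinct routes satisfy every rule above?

A right/down-only route from a1 to f4 makes exactly 3 down-moves and 5 right-moves in some order.
With no other constraints that would be C(8,3) = 56 routes.
Subtract routes through each blocked cell (inclusion–exclusion for overlaps): − through c1: 20 → 36.
That gives 36 routes.

36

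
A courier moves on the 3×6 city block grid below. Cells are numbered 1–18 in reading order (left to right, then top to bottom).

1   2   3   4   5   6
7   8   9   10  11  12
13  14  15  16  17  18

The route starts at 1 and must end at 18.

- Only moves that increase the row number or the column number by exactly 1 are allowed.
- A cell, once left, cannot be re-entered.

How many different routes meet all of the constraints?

A right/down-only route from 1 to 18 makes exactly 2 down-moves and 5 right-moves in some order.
With no other constraints that would be C(7,2) = 21 routes.
That gives 21 routes.

21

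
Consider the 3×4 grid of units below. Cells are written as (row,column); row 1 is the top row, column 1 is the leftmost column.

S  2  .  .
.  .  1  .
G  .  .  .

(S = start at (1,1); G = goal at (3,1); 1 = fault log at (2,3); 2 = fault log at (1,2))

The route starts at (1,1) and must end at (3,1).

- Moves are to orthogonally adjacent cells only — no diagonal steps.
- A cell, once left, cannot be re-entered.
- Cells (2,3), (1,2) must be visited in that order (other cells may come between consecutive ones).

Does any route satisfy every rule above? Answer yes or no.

Ignoring the required order, 18 revisit-free routes from (1,1) to (3,1) pass through all of (2,3) and (1,2); the waypoint orders that occur are (1,2) → (2,3) (18) — never (2,3) → (1,2).

no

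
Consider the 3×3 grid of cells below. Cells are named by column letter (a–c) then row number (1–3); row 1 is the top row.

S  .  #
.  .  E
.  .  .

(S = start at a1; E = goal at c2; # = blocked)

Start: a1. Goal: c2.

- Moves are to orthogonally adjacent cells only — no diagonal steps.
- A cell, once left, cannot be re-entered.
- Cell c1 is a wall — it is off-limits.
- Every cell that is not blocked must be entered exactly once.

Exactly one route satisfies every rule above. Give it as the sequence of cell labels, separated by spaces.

a1 b1 b2 a2 a3 b3 c3 c2

Need to visit all 8 open cells exactly once, starting at a1 and ending at c2.
Cell c3 has only two open neighbours (c2 and b3), so the path must pass straight through it: one of those is the cell it's entered from and the other is where it exits.
Route from a1: right to b1, down to b2, left to a2, down to a3, 2× right (reaching c3), up to c2 — 7 moves in all.
Check: all 8 open cells covered.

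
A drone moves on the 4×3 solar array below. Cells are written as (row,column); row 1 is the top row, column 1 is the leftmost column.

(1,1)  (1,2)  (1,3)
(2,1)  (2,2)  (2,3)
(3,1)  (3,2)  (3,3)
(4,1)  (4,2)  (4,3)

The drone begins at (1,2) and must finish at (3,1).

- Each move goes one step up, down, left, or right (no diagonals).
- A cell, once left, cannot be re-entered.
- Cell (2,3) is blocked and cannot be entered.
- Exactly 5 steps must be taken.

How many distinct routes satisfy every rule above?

2

Need simple routes of exactly 5 moves from (1,2) to (3,1) (Manhattan distance 3, so 1 moves are spent on a detour and 1 undoing it).
Enumerating: (1,2) (2,2) (3,2) (4,2) (4,1) (3,1) | (1,2) (1,1) (2,1) (2,2) (3,2) (3,1).
That gives 2 routes.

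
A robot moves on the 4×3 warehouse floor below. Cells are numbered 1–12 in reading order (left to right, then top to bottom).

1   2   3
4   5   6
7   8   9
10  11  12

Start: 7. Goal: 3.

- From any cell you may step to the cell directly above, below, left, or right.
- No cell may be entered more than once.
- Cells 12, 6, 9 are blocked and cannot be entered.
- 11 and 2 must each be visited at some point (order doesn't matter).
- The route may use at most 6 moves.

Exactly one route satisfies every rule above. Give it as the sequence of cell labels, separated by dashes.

7 - 10 - 11 - 8 - 5 - 2 - 3

Any route must reach 11 and 2 and still end at 3 within 6 moves, so the order of the required stops is forced.
Route from 7: down 1 to 10, right 1 to 11, up 3 to 2, right 1 to 3 — 6 moves in all.
Check: all required cells visited; 6 ≤ 6 moves.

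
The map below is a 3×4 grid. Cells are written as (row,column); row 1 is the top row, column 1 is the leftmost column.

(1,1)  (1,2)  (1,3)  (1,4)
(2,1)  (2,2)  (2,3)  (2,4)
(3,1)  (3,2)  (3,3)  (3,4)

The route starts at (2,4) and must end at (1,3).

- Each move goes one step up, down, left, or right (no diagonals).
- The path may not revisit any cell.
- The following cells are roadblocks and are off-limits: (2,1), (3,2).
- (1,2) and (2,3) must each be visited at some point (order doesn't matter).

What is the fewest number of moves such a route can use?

Any route passes through (1,2) and (2,3) in some order between (2,4) and (1,3). Summing Manhattan distances along each leg and taking the cheapest ordering ((2,4) → (2,3) → (1,2) → (1,3)) gives a lower bound of 1 + 2 + 1 = 4 moves.
A route of 4 moves achieves this: (2,4) → (2,3) → (2,2) → (1,2) → (1,3).
Since 4 matches the lower bound, it is optimal.

4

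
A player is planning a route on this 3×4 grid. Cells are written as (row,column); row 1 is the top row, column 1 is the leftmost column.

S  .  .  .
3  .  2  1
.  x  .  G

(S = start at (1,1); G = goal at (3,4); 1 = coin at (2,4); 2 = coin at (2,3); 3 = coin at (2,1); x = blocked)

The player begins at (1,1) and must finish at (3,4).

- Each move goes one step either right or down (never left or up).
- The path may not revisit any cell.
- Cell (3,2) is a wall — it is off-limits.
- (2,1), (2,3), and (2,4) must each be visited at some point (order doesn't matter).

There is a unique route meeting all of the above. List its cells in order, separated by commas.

Moves only go right or down, so the column and row indices never decrease.
Route from (1,1): down 1 to (2,1), right 3 to (2,4), down 1 to (3,4) — 5 moves in all.
Check: all required cells visited.

(1,1), (2,1), (2,2), (2,3), (2,4), (3,4)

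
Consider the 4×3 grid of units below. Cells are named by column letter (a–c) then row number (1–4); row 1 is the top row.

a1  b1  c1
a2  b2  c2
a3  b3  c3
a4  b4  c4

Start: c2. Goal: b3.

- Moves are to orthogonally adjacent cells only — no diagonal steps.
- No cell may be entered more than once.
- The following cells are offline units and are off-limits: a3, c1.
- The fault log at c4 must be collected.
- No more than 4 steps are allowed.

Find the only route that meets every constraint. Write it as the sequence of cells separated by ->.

c2 -> c3 -> c4 -> b4 -> b3

Any route must reach c4 and still end at b3 within 4 moves, so the order of the required stops is forced.
Route from c2: 2× down (reaching c4), left to b4, up to b3 — 4 moves in all.
Check: all required cells visited; 4 ≤ 4 moves.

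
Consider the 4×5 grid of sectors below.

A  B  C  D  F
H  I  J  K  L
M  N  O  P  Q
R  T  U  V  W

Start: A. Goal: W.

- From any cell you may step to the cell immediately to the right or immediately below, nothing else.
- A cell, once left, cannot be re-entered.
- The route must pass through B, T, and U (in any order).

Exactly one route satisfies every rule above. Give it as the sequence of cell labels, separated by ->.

Moves only go right or down, so the column and row indices never decrease.
Route from A: right to B, 3× down (reaching T), 3× right (reaching W) — 7 moves in all.
Check: all required cells visited.

A -> B -> I -> N -> T -> U -> V -> W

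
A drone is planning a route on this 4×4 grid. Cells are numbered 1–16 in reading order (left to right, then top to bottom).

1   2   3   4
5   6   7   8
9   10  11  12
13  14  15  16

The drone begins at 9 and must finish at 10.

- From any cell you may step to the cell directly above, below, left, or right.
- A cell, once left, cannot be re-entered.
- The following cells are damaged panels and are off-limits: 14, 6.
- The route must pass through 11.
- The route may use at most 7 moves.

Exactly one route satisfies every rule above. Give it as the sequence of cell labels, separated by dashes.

9 - 5 - 1 - 2 - 3 - 7 - 11 - 10

Any route must reach 11 and still end at 10 within 7 moves, so the order of the required stops is forced.
Route from 9: 2× up (reaching 1), 2× right (reaching 3), 2× down (reaching 11), left to 10 — 7 moves in all.
Check: all required cells visited; 7 ≤ 7 moves.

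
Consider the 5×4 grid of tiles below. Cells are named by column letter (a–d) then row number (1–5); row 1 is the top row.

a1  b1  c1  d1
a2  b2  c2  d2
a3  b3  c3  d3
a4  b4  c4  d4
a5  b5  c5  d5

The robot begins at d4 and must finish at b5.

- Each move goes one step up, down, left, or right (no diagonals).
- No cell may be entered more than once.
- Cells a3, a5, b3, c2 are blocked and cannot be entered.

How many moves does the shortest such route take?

The Manhattan distance from d4 to b5 is |4−5| + |4−2| = 3, so at least 3 moves are needed.
A route of 3 moves achieves this: d4 → d5 → c5 → b5.
Since 3 matches the lower bound, it is optimal.

3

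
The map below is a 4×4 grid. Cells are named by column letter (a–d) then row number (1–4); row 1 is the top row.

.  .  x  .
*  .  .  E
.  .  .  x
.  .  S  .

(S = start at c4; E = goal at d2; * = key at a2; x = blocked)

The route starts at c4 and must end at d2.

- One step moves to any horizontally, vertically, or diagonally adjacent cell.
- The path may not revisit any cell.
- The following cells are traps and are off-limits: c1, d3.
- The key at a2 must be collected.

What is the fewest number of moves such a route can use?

5

Any route passes through a2 somewhere between c4 and d2. Summing Chebyshev distances along the two legs (c4 → a2 → d2) gives a lower bound of 2 + 3 = 5 moves.
A route of 5 moves achieves this: c4 → b3 → a2 → b1 → c2 → d2.
Since 5 matches the lower bound, it is optimal.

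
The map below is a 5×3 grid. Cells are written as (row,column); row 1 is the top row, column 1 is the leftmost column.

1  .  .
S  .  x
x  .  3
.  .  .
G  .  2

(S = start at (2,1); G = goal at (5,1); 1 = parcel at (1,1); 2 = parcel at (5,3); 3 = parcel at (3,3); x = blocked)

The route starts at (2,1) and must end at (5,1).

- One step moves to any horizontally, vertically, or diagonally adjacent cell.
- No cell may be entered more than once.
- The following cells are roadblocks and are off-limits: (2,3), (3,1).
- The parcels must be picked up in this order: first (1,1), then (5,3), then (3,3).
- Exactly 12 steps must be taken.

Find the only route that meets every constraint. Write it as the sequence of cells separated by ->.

The waypoints must appear in the order (1,1), (5,3), (3,3), with no cell reused.
Route from (2,1): up 1 to (1,1), right 2 to (1,3), down-left 1 to (2,2), down 1 to (3,2), down-left 1 to (4,1), down-right 1 to (5,2), right 1 to (5,3), up 2 to (3,3), down-left 2 to (5,1) — 12 moves in all.
Check: order respected (1 at step 1, 2 at step 8, 3 at step 10); 12 moves as required.

(2,1) -> (1,1) -> (1,2) -> (1,3) -> (2,2) -> (3,2) -> (4,1) -> (5,2) -> (5,3) -> (4,3) -> (3,3) -> (4,2) -> (5,1)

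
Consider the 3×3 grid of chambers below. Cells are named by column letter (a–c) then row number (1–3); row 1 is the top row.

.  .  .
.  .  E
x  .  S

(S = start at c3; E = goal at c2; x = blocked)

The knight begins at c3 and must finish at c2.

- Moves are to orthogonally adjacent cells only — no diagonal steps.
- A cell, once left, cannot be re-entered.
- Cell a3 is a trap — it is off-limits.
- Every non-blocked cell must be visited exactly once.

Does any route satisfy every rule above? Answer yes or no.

yes

One route that works: c3 → b3 → b2 → a2 → a1 → b1 → c1 → c2.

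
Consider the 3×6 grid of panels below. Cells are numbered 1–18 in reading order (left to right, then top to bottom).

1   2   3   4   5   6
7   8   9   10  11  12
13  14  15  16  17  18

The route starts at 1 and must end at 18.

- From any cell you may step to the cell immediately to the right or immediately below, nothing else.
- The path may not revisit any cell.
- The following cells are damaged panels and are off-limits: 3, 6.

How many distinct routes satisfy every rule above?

11

A right/down-only route from 1 to 18 makes exactly 2 down-moves and 5 right-moves in some order.
With no other constraints that would be C(7,2) = 21 routes.
Subtract routes through each blocked cell (inclusion–exclusion for overlaps): − through 3: 10 − through 6: 1 + through 3&6: 1 → 11.
That gives 11 routes.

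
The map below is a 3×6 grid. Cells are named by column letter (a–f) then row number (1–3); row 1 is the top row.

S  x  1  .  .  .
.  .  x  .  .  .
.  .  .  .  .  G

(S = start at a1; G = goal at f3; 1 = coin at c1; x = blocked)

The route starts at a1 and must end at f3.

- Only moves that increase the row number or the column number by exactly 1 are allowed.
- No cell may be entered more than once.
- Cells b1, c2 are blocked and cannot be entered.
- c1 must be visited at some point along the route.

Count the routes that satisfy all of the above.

A right/down-only route from a1 to f3 makes exactly 2 down-moves and 5 right-moves in some order.
With no other constraints that would be C(7,2) = 21 routes.
Split at c1 and multiply the segment counts (each segment already excludes blocked cells): a1→c1: 0; c1→f3: 6; product = 0.
No route satisfies every constraint, so the count is 0.

0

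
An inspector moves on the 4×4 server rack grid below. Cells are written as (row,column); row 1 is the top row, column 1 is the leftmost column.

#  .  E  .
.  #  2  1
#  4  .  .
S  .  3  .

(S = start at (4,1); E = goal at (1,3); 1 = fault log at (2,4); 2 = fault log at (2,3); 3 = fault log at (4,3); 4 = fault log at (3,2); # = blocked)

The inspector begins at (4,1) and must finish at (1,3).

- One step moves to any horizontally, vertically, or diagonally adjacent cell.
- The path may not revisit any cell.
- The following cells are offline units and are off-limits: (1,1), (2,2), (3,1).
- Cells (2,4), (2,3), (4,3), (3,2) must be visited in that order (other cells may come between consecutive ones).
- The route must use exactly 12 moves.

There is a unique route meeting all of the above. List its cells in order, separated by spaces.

The waypoints must appear in the order (2,4), (2,3), (4,3), (3,2), with no cell reused.
Route from (4,1): right 1 to (4,2), up-right 2 to (2,4), up 1 to (1,4), down-left 1 to (2,3), down-right 1 to (3,4), down 1 to (4,4), left 1 to (4,3), up-left 2 to (2,1), up-right 1 to (1,2), right 1 to (1,3) — 12 moves in all.
Check: order respected (1 at step 3, 2 at step 5, 3 at step 8, 4 at step 9); 12 moves as required.

(4,1) (4,2) (3,3) (2,4) (1,4) (2,3) (3,4) (4,4) (4,3) (3,2) (2,1) (1,2) (1,3)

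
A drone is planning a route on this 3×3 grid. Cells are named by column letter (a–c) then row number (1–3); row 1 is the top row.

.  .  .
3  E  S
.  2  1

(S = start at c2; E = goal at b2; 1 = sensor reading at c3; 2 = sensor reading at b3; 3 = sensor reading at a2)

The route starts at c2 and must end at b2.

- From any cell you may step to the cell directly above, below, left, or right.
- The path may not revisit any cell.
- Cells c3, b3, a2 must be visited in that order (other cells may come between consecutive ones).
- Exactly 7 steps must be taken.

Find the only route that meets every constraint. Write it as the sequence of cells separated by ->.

c2 -> c3 -> b3 -> a3 -> a2 -> a1 -> b1 -> b2

The waypoints must appear in the order c3, b3, a2, with no cell reused.
Route from c2: down to c3, 2× left (reaching a3), 2× up (reaching a1), right to b1, down to b2 — 7 moves in all.
Check: order respected (1 at step 1, 2 at step 2, 3 at step 4); 7 moves as required.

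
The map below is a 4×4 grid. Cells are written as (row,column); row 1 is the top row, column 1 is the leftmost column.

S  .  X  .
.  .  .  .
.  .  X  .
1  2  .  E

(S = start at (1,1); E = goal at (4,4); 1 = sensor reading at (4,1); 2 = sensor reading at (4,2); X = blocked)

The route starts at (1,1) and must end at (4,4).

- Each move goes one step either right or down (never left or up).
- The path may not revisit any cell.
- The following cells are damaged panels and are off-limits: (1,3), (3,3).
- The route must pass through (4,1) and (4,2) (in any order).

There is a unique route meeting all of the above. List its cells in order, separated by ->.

Moves only go right or down, so the column and row indices never decrease.
Route from (1,1): 3× down (reaching (4,1)), 3× right (reaching (4,4)) — 6 moves in all.
Check: all required cells visited.

(1,1) -> (2,1) -> (3,1) -> (4,1) -> (4,2) -> (4,3) -> (4,4)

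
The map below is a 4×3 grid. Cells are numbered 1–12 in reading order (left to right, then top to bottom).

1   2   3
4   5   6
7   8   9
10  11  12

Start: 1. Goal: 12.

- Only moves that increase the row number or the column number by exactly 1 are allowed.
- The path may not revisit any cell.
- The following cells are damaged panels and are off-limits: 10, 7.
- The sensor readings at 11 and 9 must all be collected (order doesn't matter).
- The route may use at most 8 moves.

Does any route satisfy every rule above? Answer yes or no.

11 is below but to the left of 9: going 9 → 11 would need a leftward move and 11 → 9 an upward move, so no right/down-only route can visit both required cells.

no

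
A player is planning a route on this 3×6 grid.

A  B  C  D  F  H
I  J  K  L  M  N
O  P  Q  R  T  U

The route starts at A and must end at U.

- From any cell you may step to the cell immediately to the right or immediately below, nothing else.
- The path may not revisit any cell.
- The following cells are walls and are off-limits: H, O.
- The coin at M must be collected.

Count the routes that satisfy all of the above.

10

A right/down-only route from A to U makes exactly 2 down-moves and 5 right-moves in some order.
With no other constraints that would be C(7,2) = 21 routes.
Split at M and multiply the segment counts (each segment already excludes blocked cells): A→M: 5; M→U: 2; product = 10.
That gives 10 routes.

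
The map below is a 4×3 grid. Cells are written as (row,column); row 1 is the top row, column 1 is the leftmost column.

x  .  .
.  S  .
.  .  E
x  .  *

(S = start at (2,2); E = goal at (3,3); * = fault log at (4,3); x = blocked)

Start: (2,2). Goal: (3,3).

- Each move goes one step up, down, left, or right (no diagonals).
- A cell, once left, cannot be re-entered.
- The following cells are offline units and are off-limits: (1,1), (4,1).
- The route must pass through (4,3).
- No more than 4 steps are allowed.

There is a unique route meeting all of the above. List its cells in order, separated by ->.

The budget equals the shortest possible length, so every move has to be on a shortest route through the required cells.
Route from (2,2): down 2 to (4,2), right 1 to (4,3), up 1 to (3,3) — 4 moves in all.
Check: all required cells visited; 4 ≤ 4 moves.

(2,2) -> (3,2) -> (4,2) -> (4,3) -> (3,3)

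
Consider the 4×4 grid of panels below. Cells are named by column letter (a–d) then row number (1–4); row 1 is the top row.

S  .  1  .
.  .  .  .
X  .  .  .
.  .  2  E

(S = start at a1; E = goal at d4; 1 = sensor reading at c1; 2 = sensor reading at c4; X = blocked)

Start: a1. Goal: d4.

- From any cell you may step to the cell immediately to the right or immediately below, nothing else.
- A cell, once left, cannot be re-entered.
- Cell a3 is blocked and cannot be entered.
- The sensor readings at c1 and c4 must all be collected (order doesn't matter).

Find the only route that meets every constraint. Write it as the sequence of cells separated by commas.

a1, b1, c1, c2, c3, c4, d4

Moves only go right or down, so the column and row indices never decrease.
Route from a1: right 2 to c1, down 3 to c4, right 1 to d4 — 6 moves in all.
Check: all required cells visited.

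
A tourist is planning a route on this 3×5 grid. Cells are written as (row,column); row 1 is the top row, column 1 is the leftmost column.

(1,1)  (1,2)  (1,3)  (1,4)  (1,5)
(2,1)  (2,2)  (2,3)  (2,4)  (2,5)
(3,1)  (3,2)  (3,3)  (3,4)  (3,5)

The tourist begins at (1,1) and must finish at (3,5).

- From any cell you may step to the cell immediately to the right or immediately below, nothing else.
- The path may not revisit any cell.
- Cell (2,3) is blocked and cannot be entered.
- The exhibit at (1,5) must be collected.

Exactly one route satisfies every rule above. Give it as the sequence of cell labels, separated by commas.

Moves only go right or down, so the column and row indices never decrease.
Route from (1,1): right 4 to (1,5), down 2 to (3,5) — 6 moves in all.
Check: all required cells visited.

(1,1), (1,2), (1,3), (1,4), (1,5), (2,5), (3,5)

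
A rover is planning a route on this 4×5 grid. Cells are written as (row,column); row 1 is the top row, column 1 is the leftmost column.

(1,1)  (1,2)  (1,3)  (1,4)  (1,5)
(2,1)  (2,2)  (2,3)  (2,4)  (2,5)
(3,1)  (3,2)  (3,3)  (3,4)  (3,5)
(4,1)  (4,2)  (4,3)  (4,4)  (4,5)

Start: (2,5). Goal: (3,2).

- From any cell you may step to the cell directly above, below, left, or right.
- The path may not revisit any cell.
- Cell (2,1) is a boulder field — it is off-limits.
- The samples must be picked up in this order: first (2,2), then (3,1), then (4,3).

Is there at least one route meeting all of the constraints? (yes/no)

Ignoring the required order, 11 revisit-free routes from (2,5) to (3,2) pass through all of (2,2), (3,1), and (4,3); the waypoint orders that occur are (2,2) → (4,3) → (3,1) (11) — never (2,2) → (3,1) → (4,3).

no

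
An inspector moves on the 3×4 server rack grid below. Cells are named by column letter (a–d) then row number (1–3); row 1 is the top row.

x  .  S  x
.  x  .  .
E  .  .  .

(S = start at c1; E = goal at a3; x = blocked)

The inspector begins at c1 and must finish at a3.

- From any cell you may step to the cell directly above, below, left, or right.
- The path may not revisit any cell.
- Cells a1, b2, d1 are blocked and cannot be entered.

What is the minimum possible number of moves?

The Manhattan distance from c1 to a3 is |1−3| + |3−1| = 4, so at least 4 moves are needed.
A route of 4 moves achieves this: c1 → c2 → c3 → b3 → a3.
Since 4 matches the lower bound, it is optimal.

4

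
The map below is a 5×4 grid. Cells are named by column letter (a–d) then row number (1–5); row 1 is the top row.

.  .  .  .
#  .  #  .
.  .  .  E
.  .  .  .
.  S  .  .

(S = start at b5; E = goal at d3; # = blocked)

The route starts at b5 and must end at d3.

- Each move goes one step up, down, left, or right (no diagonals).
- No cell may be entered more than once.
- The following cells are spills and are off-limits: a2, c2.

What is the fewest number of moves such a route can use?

The Manhattan distance from b5 to d3 is |5−3| + |2−4| = 4, so at least 4 moves are needed.
A route of 4 moves achieves this: b5 → b4 → b3 → c3 → d3.
Since 4 matches the lower bound, it is optimal.

4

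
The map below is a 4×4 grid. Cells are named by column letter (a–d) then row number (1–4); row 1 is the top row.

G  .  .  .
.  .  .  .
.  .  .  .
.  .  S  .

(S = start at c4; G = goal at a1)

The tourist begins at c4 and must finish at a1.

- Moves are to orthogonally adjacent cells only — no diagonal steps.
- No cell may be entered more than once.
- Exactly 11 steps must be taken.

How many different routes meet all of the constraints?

39

Need simple routes of exactly 11 moves from c4 to a1 (Manhattan distance 5, so 3 moves are spent on a detour and 3 undoing it).
Branch systematically from the start, pruning whenever the remaining move budget drops below the Manhattan distance to a1 or differs from it in parity. Grouping the completions by first move — via c3: 8; via b4: 16; via d4: 15 — and summing: 8 + 16 + 15 = 39.
That gives 39 routes.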